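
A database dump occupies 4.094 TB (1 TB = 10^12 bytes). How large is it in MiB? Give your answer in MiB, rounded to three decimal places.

4.094 TB = 4.094 × 10^12 bytes = 4,094,000,000,000 bytes
1 MiB = 2^20 bytes = 1,048,576 bytes
4,094,000,000,000 / 1,048,576 = 3,904,342.651 MiB

3,904,342.651 MiB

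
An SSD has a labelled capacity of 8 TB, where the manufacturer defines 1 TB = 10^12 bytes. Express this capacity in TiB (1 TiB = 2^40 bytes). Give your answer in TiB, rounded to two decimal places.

7.28 TiB

8 TB = 8 × 10^12 bytes = 8,000,000,000,000 bytes
1 TiB = 1,099,511,627,776 bytes
8,000,000,000,000 / 1,099,511,627,776 = 7.28 TiB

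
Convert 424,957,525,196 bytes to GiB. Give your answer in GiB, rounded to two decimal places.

424,957,525,196 bytes given.
1 GiB = 1,073,741,824 bytes
424,957,525,196 / 1,073,741,824 = 395.77 GiB

395.77 GiB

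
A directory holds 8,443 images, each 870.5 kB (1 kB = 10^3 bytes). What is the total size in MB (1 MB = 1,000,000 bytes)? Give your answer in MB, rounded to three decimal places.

Total = 8,443 × 870.5 kB = 7349631.5 kB
= 7349631.5 × 1,000 bytes = 7,349,631,500 bytes
1 MB = 1,000,000 bytes
7,349,631,500 / 1,000,000 = 7,349.632 MB

7,349.632 MB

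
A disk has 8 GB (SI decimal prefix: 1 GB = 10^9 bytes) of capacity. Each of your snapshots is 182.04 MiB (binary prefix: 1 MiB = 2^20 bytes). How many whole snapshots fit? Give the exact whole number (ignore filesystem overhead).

41

Capacity: 8 GB = 8,000,000,000 bytes
Per item: 182.04 MiB = 190,882,775.04 bytes
⌊8,000,000,000 / 190,882,775.04⌋ = 41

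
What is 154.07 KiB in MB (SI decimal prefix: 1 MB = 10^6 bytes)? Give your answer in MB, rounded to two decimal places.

0.16 MB

154.07 KiB = 154.07 × 2^10 bytes = 157,767.68 bytes
1 MB = 1,000,000 bytes
157,767.68 / 1,000,000 = 0.16 MB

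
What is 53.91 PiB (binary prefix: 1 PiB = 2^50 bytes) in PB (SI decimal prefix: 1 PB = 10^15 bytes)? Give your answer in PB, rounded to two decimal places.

53.91 PiB × 1,125,899,906,842,624 bytes/PiB = 60,697,263,977,885,859.84 bytes
1 PB = 10^15 bytes = 1,000,000,000,000,000 bytes
60,697,263,977,885,859.84 / 1,000,000,000,000,000 = 60.70 PB

60.70 PB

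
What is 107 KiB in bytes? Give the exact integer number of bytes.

109,568 bytes

107 × 1,024 = 109,568 bytes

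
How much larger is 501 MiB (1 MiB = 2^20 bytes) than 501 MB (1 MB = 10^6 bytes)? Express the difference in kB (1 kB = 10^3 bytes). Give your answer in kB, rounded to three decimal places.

501 MiB = 501 × 1,048,576 = 525,336,576 bytes
501 MB = 501 × 1,000,000 = 501,000,000 bytes
difference = 24,336,576 bytes
24,336,576 / 1,000 = 24,336.576 kB

24,336.576 kB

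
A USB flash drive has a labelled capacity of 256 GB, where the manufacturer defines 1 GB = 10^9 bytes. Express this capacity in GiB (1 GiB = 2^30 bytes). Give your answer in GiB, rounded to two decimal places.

238.42 GiB

256 GB × 1,000,000,000 bytes/GB = 256,000,000,000 bytes
1 GiB = 1,073,741,824 bytes
256,000,000,000 / 1,073,741,824 = 238.42 GiB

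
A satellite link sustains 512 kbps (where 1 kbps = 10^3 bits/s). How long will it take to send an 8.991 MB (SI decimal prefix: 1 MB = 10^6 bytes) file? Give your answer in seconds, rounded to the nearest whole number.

140 seconds

8.991 MB = 8,991,000 bytes = 71,928,000 bits
512 kbps = 512,000 bits/s
time = 71,928,000 / 512,000 = 140 s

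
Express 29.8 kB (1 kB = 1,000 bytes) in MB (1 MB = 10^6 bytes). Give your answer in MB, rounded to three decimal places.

29.8 kB = 29.8 × 10^3 bytes = 29,800 bytes
1 MB = 10^6 bytes = 1,000,000 bytes
29,800 / 1,000,000 = 0.030 MB

0.030 MB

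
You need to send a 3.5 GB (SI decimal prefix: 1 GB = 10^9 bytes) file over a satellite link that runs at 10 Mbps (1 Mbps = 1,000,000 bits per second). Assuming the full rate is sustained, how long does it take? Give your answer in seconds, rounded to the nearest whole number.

2,800 seconds

3.5 GB = 3,500,000,000 bytes = 28,000,000,000 bits
10 Mbps = 10,000,000 bits/s
time = 28,000,000,000 / 10,000,000 = 2,800 s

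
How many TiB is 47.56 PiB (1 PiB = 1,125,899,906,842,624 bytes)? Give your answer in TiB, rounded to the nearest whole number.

48,701 TiB

47.56 PiB = 47.56 × 2^50 bytes = 53,547,799,569,435,197.44 bytes
1 TiB = 1,099,511,627,776 bytes
53,547,799,569,435,197.44 / 1,099,511,627,776 = 48,701 TiB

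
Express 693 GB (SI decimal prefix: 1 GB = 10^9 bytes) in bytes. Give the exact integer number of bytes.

693 × 1,000,000,000 = 693,000,000,000 bytes

693,000,000,000 bytes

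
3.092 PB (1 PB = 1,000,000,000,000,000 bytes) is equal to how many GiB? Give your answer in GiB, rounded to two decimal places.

3.092 PB = 3.092 × 10^15 bytes = 3,092,000,000,000,000 bytes
1 GiB = 2^30 bytes = 1,073,741,824 bytes
3,092,000,000,000,000 / 1,073,741,824 = 2,879,649.40 GiB

2,879,649.40 GiB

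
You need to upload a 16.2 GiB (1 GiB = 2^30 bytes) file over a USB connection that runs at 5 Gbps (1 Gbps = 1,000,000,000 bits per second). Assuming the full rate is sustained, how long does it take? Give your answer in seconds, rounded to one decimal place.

16.2 GiB = 17,394,617,548.8 bytes = 139,156,940,390.4 bits
5 Gbps = 5,000,000,000 bits/s
time = 139,156,940,390.4 / 5,000,000,000 = 27.8 s

27.8 seconds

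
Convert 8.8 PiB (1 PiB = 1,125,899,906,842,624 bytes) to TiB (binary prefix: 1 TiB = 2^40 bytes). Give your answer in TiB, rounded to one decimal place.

9,011.2 TiB

8.8 PiB = 8.8 × 2^50 bytes = 9,907,919,180,215,091.2 bytes
1 TiB = 2^40 bytes = 1,099,511,627,776 bytes
9,907,919,180,215,091.2 / 1,099,511,627,776 = 9,011.2 TiB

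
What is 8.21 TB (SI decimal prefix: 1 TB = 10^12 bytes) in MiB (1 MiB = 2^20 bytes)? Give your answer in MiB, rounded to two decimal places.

8.21 TB × 1,000,000,000,000 bytes/TB = 8,210,000,000,000 bytes
1 MiB = 1,048,576 bytes
8,210,000,000,000 / 1,048,576 = 7,829,666.14 MiB

7,829,666.14 MiB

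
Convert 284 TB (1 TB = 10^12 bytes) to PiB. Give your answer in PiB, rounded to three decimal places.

284 TB = 284 × 10^12 bytes = 284,000,000,000,000 bytes
1 PiB = 2^50 bytes = 1,125,899,906,842,624 bytes
284,000,000,000,000 / 1,125,899,906,842,624 = 0.252 PiB

0.252 PiB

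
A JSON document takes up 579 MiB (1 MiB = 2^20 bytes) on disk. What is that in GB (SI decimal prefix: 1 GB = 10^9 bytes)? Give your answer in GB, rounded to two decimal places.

579 MiB × 1,048,576 bytes/MiB = 607,125,504 bytes
1 GB = 1,000,000,000 bytes
607,125,504 / 1,000,000,000 = 0.61 GB

0.61 GB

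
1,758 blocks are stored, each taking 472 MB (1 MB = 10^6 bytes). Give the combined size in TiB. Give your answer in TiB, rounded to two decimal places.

0.75 TiB

Total = 1,758 × 472 MB = 829,776 MB
= 829,776 × 1,000,000 bytes = 829,776,000,000 bytes
1 TiB = 1,099,511,627,776 bytes
829,776,000,000 / 1,099,511,627,776 = 0.75 TiB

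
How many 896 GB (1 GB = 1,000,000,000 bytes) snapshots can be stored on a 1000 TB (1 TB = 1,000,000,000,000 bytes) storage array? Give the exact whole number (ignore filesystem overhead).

1,116

Capacity: 1000 TB = 1,000,000,000,000,000 bytes
Per item: 896 GB = 896,000,000,000 bytes
⌊1,000,000,000,000,000 / 896,000,000,000⌋ = 1,116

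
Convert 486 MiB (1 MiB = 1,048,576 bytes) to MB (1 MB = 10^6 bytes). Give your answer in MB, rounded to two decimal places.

486 MiB = 486 × 2^20 bytes = 509,607,936 bytes
1 MB = 1,000,000 bytes
509,607,936 / 1,000,000 = 509.61 MB

509.61 MB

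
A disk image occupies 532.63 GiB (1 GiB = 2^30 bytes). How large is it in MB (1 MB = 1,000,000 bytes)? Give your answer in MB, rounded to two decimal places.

532.63 GiB × 1,073,741,824 bytes/GiB = 571,907,107,717.12 bytes
1 MB = 10^6 bytes = 1,000,000 bytes
571,907,107,717.12 / 1,000,000 = 571,907.11 MB

571,907.11 MB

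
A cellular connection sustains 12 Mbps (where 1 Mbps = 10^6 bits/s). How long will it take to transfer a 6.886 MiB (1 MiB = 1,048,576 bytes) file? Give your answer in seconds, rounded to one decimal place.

6.886 MiB = 7,220,494.336 bytes = 57,763,954.688 bits
12 Mbps = 12,000,000 bits/s
time = 57,763,954.688 / 12,000,000 = 4.8 s

4.8 seconds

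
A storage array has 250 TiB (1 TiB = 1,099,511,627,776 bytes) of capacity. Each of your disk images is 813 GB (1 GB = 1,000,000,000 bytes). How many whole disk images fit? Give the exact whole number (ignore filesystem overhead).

Capacity: 250 TiB = 274,877,906,944,000 bytes
Per item: 813 GB = 813,000,000,000 bytes
⌊274,877,906,944,000 / 813,000,000,000⌋ = 338

338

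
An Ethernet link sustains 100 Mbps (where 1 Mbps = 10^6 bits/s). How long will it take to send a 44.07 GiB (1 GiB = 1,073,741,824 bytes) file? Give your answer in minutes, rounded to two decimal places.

63.09 minutes

44.07 GiB = 47,319,802,183.68 bytes = 378,558,417,469.44 bits
100 Mbps = 100,000,000 bits/s
time = 378,558,417,469.44 / 100,000,000 = 3,785.584 s
3,785.584 s / 60 = 63.09 minutes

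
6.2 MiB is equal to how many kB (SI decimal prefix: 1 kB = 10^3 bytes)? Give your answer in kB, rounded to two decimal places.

6,501.17 kB

6.2 MiB = 6.2 × 2^20 bytes = 6,501,171.2 bytes
1 kB = 1,000 bytes
6,501,171.2 / 1,000 = 6,501.17 kB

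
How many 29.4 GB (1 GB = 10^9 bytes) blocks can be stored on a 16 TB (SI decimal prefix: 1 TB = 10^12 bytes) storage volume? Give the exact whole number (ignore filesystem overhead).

Capacity: 16 TB = 16,000,000,000,000 bytes
Per item: 29.4 GB = 29,400,000,000 bytes
⌊16,000,000,000,000 / 29,400,000,000⌋ = 544

544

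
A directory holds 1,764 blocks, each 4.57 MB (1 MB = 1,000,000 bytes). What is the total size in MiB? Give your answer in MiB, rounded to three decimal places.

7,688.026 MiB

Total = 1,764 × 4.57 MB = 8061.48 MB
= 8061.48 × 1,000,000 bytes = 8,061,480,000 bytes
1 MiB = 1,048,576 bytes
8,061,480,000 / 1,048,576 = 7,688.026 MiB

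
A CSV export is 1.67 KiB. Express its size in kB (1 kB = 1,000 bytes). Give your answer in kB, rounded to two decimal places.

1.67 KiB × 1,024 bytes/KiB = 1,710.08 bytes
1 kB = 1,000 bytes
1,710.08 / 1,000 = 1.71 kB

1.71 kB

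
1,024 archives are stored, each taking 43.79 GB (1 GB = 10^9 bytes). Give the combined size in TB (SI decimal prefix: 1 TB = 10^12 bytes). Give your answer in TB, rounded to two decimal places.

Total = 1,024 × 43.79 GB = 44840.96 GB
= 44840.96 × 1,000,000,000 bytes = 44,840,960,000,000 bytes
1 TB = 1,000,000,000,000 bytes
44,840,960,000,000 / 1,000,000,000,000 = 44.84 TB

44.84 TB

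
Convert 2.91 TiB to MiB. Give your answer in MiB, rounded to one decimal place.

3,051,356.2 MiB

2.91 TiB × 1,099,511,627,776 bytes/TiB = 3,199,578,836,828.16 bytes
1 MiB = 2^20 bytes = 1,048,576 bytes
3,199,578,836,828.16 / 1,048,576 = 3,051,356.2 MiB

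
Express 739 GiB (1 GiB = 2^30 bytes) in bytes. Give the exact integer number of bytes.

739 × 1,073,741,824 = 793,495,207,936 bytes

793,495,207,936 bytes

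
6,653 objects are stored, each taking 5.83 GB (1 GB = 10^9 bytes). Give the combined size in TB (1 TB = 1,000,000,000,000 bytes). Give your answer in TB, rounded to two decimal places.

Total = 6,653 × 5.83 GB = 38786.99 GB
= 38786.99 × 1,000,000,000 bytes = 38,786,990,000,000 bytes
1 TB = 1,000,000,000,000 bytes
38,786,990,000,000 / 1,000,000,000,000 = 38.79 TB

38.79 TB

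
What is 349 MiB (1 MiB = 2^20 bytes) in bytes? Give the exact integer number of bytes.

365,953,024 bytes

349 × 1,048,576 = 365,953,024 bytes  (1 MiB = 2^20 bytes)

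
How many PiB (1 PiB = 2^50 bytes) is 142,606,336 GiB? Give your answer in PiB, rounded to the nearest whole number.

136 PiB

142,606,336 GiB × 1,073,741,824 bytes/GiB = 153,122,387,330,596,864 bytes
1 PiB = 2^50 bytes = 1,125,899,906,842,624 bytes
153,122,387,330,596,864 / 1,125,899,906,842,624 = 136 PiB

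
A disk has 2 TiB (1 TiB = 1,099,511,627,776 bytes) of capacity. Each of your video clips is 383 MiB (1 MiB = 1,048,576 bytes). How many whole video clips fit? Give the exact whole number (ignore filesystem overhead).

5,475

Capacity: 2 TiB = 2,199,023,255,552 bytes
Per item: 383 MiB = 401,604,608 bytes
⌊2,199,023,255,552 / 401,604,608⌋ = 5,475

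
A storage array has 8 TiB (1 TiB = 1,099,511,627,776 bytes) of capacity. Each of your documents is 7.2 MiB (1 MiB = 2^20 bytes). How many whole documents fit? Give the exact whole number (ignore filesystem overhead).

Capacity: 8 TiB = 8,796,093,022,208 bytes
Per item: 7.2 MiB = 7,549,747.2 bytes
⌊8,796,093,022,208 / 7,549,747.2⌋ = 1,165,084

1,165,084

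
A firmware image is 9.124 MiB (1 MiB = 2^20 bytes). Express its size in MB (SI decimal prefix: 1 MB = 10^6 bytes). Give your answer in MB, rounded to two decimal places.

9.124 MiB = 9.124 × 2^20 bytes = 9,567,207.424 bytes
1 MB = 10^6 bytes = 1,000,000 bytes
9,567,207.424 / 1,000,000 = 9.57 MB

9.57 MB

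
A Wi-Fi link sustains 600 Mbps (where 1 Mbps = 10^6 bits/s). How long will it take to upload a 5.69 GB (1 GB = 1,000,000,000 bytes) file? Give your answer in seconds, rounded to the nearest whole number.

5.69 GB = 5,690,000,000 bytes = 45,520,000,000 bits
600 Mbps = 600,000,000 bits/s
time = 45,520,000,000 / 600,000,000 = 76 s

76 seconds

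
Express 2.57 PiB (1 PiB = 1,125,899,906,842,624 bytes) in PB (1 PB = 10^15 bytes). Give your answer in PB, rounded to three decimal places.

2.894 PB

2.57 PiB × 1,125,899,906,842,624 bytes/PiB = 2,893,562,760,585,543.68 bytes
1 PB = 1,000,000,000,000,000 bytes
2,893,562,760,585,543.68 / 1,000,000,000,000,000 = 2.894 PB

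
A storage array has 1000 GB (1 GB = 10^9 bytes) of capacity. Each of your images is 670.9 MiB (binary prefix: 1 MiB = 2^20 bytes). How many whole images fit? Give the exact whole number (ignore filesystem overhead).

Capacity: 1000 GB = 1,000,000,000,000 bytes
Per item: 670.9 MiB = 703,489,638.4 bytes
⌊1,000,000,000,000 / 703,489,638.4⌋ = 1,421

1,421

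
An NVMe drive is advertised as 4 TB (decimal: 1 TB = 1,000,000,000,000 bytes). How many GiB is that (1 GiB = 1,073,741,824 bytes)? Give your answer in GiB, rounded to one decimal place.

4 TB = 4 × 10^12 bytes = 4,000,000,000,000 bytes
1 GiB = 1,073,741,824 bytes
4,000,000,000,000 / 1,073,741,824 = 3,725.3 GiB

3,725.3 GiB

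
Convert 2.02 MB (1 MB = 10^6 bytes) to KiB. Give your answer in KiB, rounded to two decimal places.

1,972.66 KiB

2.02 MB × 1,000,000 bytes/MB = 2,020,000 bytes
1 KiB = 1,024 bytes
2,020,000 / 1,024 = 1,972.66 KiB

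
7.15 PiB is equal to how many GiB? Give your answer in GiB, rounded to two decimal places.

7.15 PiB = 7.15 × 2^50 bytes = 8,050,184,333,924,761.6 bytes
1 GiB = 2^30 bytes = 1,073,741,824 bytes
8,050,184,333,924,761.6 / 1,073,741,824 = 7,497,318.40 GiB

7,497,318.40 GiB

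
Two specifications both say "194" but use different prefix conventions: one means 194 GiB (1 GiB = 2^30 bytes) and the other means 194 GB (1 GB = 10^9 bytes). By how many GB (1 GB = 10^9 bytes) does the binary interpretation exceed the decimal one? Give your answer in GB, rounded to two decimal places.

14.31 GB

194 GiB = 194 × 1,073,741,824 = 208,305,913,856 bytes
194 GB = 194 × 1,000,000,000 = 194,000,000,000 bytes
difference = 14,305,913,856 bytes
14,305,913,856 / 1,000,000,000 = 14.31 GB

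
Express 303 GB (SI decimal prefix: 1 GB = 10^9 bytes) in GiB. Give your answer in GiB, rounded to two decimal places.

303 GB × 1,000,000,000 bytes/GB = 303,000,000,000 bytes
1 GiB = 2^30 bytes = 1,073,741,824 bytes
303,000,000,000 / 1,073,741,824 = 282.19 GiB

282.19 GiB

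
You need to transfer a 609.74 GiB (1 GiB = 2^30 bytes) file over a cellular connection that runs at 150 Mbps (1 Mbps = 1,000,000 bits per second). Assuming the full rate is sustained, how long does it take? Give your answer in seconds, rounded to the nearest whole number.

609.74 GiB = 654,703,339,765.76 bytes = 5,237,626,718,126.08 bits
150 Mbps = 150,000,000 bits/s
time = 5,237,626,718,126.08 / 150,000,000 = 34,918 s

34,918 seconds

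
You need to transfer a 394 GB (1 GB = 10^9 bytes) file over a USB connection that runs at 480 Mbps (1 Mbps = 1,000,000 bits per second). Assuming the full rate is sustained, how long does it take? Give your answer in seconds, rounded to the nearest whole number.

394 GB = 394,000,000,000 bytes = 3,152,000,000,000 bits
480 Mbps = 480,000,000 bits/s
time = 3,152,000,000,000 / 480,000,000 = 6,567 s

6,567 seconds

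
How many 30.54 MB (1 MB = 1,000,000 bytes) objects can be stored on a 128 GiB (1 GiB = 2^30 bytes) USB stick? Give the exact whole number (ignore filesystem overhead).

Capacity: 128 GiB = 137,438,953,472 bytes
Per item: 30.54 MB = 30,540,000 bytes
⌊137,438,953,472 / 30,540,000⌋ = 4,500

4,500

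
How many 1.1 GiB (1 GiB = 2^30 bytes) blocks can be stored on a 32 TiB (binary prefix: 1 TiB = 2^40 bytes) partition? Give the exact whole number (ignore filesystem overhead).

29,789

Capacity: 32 TiB = 35,184,372,088,832 bytes
Per item: 1.1 GiB = 1,181,116,006.4 bytes
⌊35,184,372,088,832 / 1,181,116,006.4⌋ = 29,789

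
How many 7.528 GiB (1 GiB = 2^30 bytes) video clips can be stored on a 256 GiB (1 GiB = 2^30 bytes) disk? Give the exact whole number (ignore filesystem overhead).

Capacity: 256 GiB = 274,877,906,944 bytes
Per item: 7.528 GiB = 8,083,128,451.072 bytes
⌊274,877,906,944 / 8,083,128,451.072⌋ = 34

34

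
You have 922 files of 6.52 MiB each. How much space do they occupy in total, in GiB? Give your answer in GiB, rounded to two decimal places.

5.87 GiB

Total = 922 × 6.52 MiB = 6011.44 MiB
= 6011.44 × 1,048,576 bytes = 6,303,451,709.44 bytes
1 GiB = 1,073,741,824 bytes
6,303,451,709.44 / 1,073,741,824 = 5.87 GiB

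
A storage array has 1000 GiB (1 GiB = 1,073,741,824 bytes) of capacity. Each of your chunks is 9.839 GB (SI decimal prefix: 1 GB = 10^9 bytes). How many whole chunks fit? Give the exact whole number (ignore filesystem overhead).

109

Capacity: 1000 GiB = 1,073,741,824,000 bytes
Per item: 9.839 GB = 9,839,000,000 bytes
⌊1,073,741,824,000 / 9,839,000,000⌋ = 109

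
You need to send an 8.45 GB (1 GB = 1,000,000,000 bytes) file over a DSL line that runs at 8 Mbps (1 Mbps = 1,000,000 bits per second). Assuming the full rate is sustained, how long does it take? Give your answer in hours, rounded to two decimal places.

8.45 GB = 8,450,000,000 bytes = 67,600,000,000 bits
8 Mbps = 8,000,000 bits/s
time = 67,600,000,000 / 8,000,000 = 8,450.0000 s
8,450.0000 s / 3600 = 2.35 hours

2.35 hours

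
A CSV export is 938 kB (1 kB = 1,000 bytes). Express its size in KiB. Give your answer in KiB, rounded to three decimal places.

938 kB × 1,000 bytes/kB = 938,000 bytes
1 KiB = 1,024 bytes
938,000 / 1,024 = 916.016 KiB

916.016 KiB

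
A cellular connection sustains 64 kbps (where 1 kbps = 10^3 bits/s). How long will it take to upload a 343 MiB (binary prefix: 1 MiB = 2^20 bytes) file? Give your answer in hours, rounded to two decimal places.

12.49 hours

343 MiB = 359,661,568 bytes = 2,877,292,544 bits
64 kbps = 64,000 bits/s
time = 2,877,292,544 / 64,000 = 44,957.6960 s
44,957.6960 s / 3600 = 12.49 hours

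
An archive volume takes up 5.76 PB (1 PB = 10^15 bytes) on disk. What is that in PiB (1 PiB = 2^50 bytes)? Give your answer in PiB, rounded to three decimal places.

5.116 PiB

5.76 PB = 5.76 × 10^15 bytes = 5,760,000,000,000,000 bytes
1 PiB = 2^50 bytes = 1,125,899,906,842,624 bytes
5,760,000,000,000,000 / 1,125,899,906,842,624 = 5.116 PiB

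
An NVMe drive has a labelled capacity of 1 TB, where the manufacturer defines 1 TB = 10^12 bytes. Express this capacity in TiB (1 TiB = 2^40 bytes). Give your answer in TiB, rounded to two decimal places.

0.91 TiB

1 TB = 1 × 10^12 bytes = 1,000,000,000,000 bytes
1 TiB = 2^40 bytes = 1,099,511,627,776 bytes
1,000,000,000,000 / 1,099,511,627,776 = 0.91 TiB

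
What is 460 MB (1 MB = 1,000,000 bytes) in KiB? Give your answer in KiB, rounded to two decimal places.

460 MB = 460 × 10^6 bytes = 460,000,000 bytes
1 KiB = 2^10 bytes = 1,024 bytes
460,000,000 / 1,024 = 449,218.75 KiB

449,218.75 KiB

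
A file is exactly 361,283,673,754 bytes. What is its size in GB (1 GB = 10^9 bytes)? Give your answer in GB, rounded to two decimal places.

361.28 GB

361,283,673,754 bytes given.
1 GB = 10^9 bytes = 1,000,000,000 bytes
361,283,673,754 / 1,000,000,000 = 361.28 GB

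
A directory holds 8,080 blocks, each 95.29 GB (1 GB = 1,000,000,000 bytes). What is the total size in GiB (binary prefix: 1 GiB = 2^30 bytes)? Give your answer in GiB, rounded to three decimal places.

Total = 8,080 × 95.29 GB = 769943.2 GB
= 769943.2 × 1,000,000,000 bytes = 769,943,200,000,000 bytes
1 GiB = 1,073,741,824 bytes
769,943,200,000,000 / 1,073,741,824 = 717,065.483 GiB

717,065.483 GiB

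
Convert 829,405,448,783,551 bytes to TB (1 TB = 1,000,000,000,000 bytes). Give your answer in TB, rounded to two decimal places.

829,405,448,783,551 bytes given.
1 TB = 1,000,000,000,000 bytes
829,405,448,783,551 / 1,000,000,000,000 = 829.41 TB

829.41 TB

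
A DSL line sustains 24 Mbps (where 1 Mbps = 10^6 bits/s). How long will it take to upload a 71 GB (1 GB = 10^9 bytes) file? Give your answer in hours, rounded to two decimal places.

71 GB = 71,000,000,000 bytes = 568,000,000,000 bits
24 Mbps = 24,000,000 bits/s
time = 568,000,000,000 / 24,000,000 = 23,666.6667 s
23,666.6667 s / 3600 = 6.57 hours

6.57 hours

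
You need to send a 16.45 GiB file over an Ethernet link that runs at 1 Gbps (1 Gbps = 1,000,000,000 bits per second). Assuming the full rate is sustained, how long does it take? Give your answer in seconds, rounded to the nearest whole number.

141 seconds

16.45 GiB = 17,663,053,004.8 bytes = 141,304,424,038.4 bits
1 Gbps = 1,000,000,000 bits/s
time = 141,304,424,038.4 / 1,000,000,000 = 141 s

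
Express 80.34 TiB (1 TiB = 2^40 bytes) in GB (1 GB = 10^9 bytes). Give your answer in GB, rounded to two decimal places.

88,334.76 GB

80.34 TiB × 1,099,511,627,776 bytes/TiB = 88,334,764,175,523.84 bytes
1 GB = 1,000,000,000 bytes
88,334,764,175,523.84 / 1,000,000,000 = 88,334.76 GB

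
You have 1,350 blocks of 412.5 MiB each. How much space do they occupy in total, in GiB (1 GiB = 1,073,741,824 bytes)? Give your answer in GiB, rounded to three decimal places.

543.823 GiB

Total = 1,350 × 412.5 MiB = 556,875 MiB
= 556,875 × 1,048,576 bytes = 583,925,760,000 bytes
1 GiB = 1,073,741,824 bytes
583,925,760,000 / 1,073,741,824 = 543.823 GiB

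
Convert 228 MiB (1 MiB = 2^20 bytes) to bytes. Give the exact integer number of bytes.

239,075,328 bytes

228 × 1,048,576 = 239,075,328 bytes  (1 MiB = 2^20 bytes)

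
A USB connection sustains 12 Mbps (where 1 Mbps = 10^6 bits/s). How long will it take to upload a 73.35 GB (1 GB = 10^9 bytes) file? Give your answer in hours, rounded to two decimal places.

73.35 GB = 73,350,000,000 bytes = 586,800,000,000 bits
12 Mbps = 12,000,000 bits/s
time = 586,800,000,000 / 12,000,000 = 48,900.0000 s
48,900.0000 s / 3600 = 13.58 hours

13.58 hours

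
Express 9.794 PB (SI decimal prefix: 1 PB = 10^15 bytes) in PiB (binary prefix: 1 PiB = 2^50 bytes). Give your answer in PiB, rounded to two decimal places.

8.70 PiB

9.794 PB × 1,000,000,000,000,000 bytes/PB = 9,794,000,000,000,000 bytes
1 PiB = 1,125,899,906,842,624 bytes
9,794,000,000,000,000 / 1,125,899,906,842,624 = 8.70 PiB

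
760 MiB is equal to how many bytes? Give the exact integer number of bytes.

760 × 1,048,576 = 796,917,760 bytes  (1 MiB = 2^20 bytes)

796,917,760 bytes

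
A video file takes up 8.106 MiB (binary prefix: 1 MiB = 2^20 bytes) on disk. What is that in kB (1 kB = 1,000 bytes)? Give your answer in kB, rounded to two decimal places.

8.106 MiB = 8.106 × 2^20 bytes = 8,499,757.056 bytes
1 kB = 1,000 bytes
8,499,757.056 / 1,000 = 8,499.76 kB

8,499.76 kB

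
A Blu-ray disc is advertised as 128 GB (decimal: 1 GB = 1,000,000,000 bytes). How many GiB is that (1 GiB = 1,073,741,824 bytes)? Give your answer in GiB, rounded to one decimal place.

128 GB = 128 × 10^9 bytes = 128,000,000,000 bytes
1 GiB = 1,073,741,824 bytes
128,000,000,000 / 1,073,741,824 = 119.2 GiB

119.2 GiB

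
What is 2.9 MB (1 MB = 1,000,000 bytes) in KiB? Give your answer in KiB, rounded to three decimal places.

2.9 MB × 1,000,000 bytes/MB = 2,900,000 bytes
1 KiB = 1,024 bytes
2,900,000 / 1,024 = 2,832.031 KiB

2,832.031 KiB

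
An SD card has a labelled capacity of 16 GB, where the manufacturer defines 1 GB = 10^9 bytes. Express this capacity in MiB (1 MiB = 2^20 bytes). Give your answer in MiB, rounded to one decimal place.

15,258.8 MiB

16 GB = 16 × 10^9 bytes = 16,000,000,000 bytes
1 MiB = 1,048,576 bytes
16,000,000,000 / 1,048,576 = 15,258.8 MiB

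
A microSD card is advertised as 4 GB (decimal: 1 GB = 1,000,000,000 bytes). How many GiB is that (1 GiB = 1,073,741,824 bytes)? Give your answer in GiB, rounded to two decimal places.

3.73 GiB

4 GB = 4 × 10^9 bytes = 4,000,000,000 bytes
1 GiB = 2^30 bytes = 1,073,741,824 bytes
4,000,000,000 / 1,073,741,824 = 3.73 GiB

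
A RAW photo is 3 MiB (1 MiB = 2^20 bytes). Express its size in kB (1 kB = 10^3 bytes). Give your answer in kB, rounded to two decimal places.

3,145.73 kB

3 MiB × 1,048,576 bytes/MiB = 3,145,728 bytes
1 kB = 1,000 bytes
3,145,728 / 1,000 = 3,145.73 kB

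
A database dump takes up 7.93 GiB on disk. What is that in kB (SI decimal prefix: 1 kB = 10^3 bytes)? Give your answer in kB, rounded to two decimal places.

8,514,772.66 kB

7.93 GiB = 7.93 × 2^30 bytes = 8,514,772,664.32 bytes
1 kB = 10^3 bytes = 1,000 bytes
8,514,772,664.32 / 1,000 = 8,514,772.66 kB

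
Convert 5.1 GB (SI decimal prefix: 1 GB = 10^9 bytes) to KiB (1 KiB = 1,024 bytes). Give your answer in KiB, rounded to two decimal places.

5.1 GB = 5.1 × 10^9 bytes = 5,100,000,000 bytes
1 KiB = 1,024 bytes
5,100,000,000 / 1,024 = 4,980,468.75 KiB

4,980,468.75 KiB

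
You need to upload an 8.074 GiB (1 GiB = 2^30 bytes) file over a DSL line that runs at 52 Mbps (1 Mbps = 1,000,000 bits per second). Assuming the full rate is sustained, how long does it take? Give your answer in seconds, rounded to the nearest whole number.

1,334 seconds

8.074 GiB = 8,669,391,486.976 bytes = 69,355,131,895.808 bits
52 Mbps = 52,000,000 bits/s
time = 69,355,131,895.808 / 52,000,000 = 1,334 s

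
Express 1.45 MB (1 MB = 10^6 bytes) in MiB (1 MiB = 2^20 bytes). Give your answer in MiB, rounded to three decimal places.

1.383 MiB

1.45 MB = 1.45 × 10^6 bytes = 1,450,000 bytes
1 MiB = 1,048,576 bytes
1,450,000 / 1,048,576 = 1.383 MiB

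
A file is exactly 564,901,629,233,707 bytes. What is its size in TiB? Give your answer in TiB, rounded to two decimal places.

513.78 TiB

564,901,629,233,707 bytes given.
1 TiB = 2^40 bytes = 1,099,511,627,776 bytes
564,901,629,233,707 / 1,099,511,627,776 = 513.78 TiB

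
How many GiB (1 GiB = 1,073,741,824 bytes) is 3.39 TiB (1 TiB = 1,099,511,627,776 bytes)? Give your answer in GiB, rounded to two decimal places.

3,471.36 GiB

3.39 TiB = 3.39 × 2^40 bytes = 3,727,344,418,160.64 bytes
1 GiB = 2^30 bytes = 1,073,741,824 bytes
3,727,344,418,160.64 / 1,073,741,824 = 3,471.36 GiB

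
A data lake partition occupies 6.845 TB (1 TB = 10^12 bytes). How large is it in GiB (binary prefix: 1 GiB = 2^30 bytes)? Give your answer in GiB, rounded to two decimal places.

6.845 TB × 1,000,000,000,000 bytes/TB = 6,845,000,000,000 bytes
1 GiB = 1,073,741,824 bytes
6,845,000,000,000 / 1,073,741,824 = 6,374.90 GiB

6,374.90 GiB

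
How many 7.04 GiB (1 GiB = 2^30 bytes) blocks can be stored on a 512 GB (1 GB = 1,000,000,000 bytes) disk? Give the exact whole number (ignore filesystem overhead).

67

Capacity: 512 GB = 512,000,000,000 bytes
Per item: 7.04 GiB = 7,559,142,440.96 bytes
⌊512,000,000,000 / 7,559,142,440.96⌋ = 67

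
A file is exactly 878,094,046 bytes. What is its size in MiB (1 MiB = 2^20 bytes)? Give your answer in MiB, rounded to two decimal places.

837.42 MiB

878,094,046 bytes given.
1 MiB = 2^20 bytes = 1,048,576 bytes
878,094,046 / 1,048,576 = 837.42 MiB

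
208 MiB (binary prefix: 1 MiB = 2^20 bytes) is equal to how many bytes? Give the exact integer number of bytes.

208 × 1,048,576 = 218,103,808 bytes

218,103,808 bytes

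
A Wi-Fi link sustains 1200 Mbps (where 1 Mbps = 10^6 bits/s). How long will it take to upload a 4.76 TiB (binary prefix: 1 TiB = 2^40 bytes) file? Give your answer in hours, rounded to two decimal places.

9.69 hours

4.76 TiB = 5,233,675,348,213.76 bytes = 41,869,402,785,710.08 bits
1200 Mbps = 1,200,000,000 bits/s
time = 41,869,402,785,710.08 / 1,200,000,000 = 34,891.1690 s
34,891.1690 s / 3600 = 9.69 hours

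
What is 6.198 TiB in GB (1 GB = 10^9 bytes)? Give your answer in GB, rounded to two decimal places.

6.198 TiB = 6.198 × 2^40 bytes = 6,814,773,068,955.648 bytes
1 GB = 10^9 bytes = 1,000,000,000 bytes
6,814,773,068,955.648 / 1,000,000,000 = 6,814.77 GB

6,814.77 GB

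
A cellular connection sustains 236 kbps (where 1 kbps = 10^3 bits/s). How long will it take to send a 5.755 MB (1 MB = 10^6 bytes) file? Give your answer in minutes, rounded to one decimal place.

3.3 minutes

5.755 MB = 5,755,000 bytes = 46,040,000 bits
236 kbps = 236,000 bits/s
time = 46,040,000 / 236,000 = 195.08 s
195.08 s / 60 = 3.3 minutes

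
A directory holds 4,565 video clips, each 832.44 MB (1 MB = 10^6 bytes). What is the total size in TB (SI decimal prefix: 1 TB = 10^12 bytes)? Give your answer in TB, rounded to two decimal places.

Total = 4,565 × 832.44 MB = 3800088.6 MB
= 3800088.6 × 1,000,000 bytes = 3,800,088,600,000 bytes
1 TB = 1,000,000,000,000 bytes
3,800,088,600,000 / 1,000,000,000,000 = 3.80 TB

3.80 TB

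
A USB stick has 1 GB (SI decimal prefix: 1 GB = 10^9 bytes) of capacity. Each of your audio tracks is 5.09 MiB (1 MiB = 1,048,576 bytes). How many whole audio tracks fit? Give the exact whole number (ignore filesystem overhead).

Capacity: 1 GB = 1,000,000,000 bytes
Per item: 5.09 MiB = 5,337,251.84 bytes
⌊1,000,000,000 / 5,337,251.84⌋ = 187

187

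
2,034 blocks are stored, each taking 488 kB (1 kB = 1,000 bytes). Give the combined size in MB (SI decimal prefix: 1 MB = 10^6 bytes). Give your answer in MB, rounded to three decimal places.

Total = 2,034 × 488 kB = 992,592 kB
= 992,592 × 1,000 bytes = 992,592,000 bytes
1 MB = 1,000,000 bytes
992,592,000 / 1,000,000 = 992.592 MB

992.592 MB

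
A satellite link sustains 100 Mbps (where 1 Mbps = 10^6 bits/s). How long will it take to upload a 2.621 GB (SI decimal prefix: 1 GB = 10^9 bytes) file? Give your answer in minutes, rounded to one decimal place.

2.621 GB = 2,621,000,000 bytes = 20,968,000,000 bits
100 Mbps = 100,000,000 bits/s
time = 20,968,000,000 / 100,000,000 = 209.68 s
209.68 s / 60 = 3.5 minutes

3.5 minutes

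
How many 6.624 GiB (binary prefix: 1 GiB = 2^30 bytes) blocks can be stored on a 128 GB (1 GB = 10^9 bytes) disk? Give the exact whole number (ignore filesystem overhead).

17

Capacity: 128 GB = 128,000,000,000 bytes
Per item: 6.624 GiB = 7,112,465,842.176 bytes
⌊128,000,000,000 / 7,112,465,842.176⌋ = 17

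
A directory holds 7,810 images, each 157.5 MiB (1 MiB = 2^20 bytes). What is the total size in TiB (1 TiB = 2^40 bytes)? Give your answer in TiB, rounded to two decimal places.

1.17 TiB

Total = 7,810 × 157.5 MiB = 1,230,075 MiB
= 1,230,075 × 1,048,576 bytes = 1,289,827,123,200 bytes
1 TiB = 1,099,511,627,776 bytes
1,289,827,123,200 / 1,099,511,627,776 = 1.17 TiB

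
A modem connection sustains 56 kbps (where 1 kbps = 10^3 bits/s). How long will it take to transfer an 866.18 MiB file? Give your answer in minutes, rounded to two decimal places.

2,162.51 minutes

866.18 MiB = 908,255,559.68 bytes = 7,266,044,477.44 bits
56 kbps = 56,000 bits/s
time = 7,266,044,477.44 / 56,000 = 129,750.794 s
129,750.794 s / 60 = 2,162.51 minutes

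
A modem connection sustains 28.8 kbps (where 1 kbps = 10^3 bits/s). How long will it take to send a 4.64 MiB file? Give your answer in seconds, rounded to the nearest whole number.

1,351 seconds

4.64 MiB = 4,865,392.64 bytes = 38,923,141.12 bits
28.8 kbps = 28,800 bits/s
time = 38,923,141.12 / 28,800 = 1,351 s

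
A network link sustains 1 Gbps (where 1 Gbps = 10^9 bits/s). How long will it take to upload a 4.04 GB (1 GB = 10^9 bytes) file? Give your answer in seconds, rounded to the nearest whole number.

32 seconds

4.04 GB = 4,040,000,000 bytes = 32,320,000,000 bits
1 Gbps = 1,000,000,000 bits/s
time = 32,320,000,000 / 1,000,000,000 = 32 s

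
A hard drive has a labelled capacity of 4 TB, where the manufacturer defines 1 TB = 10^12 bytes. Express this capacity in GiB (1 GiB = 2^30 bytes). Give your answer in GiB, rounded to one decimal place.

4 TB = 4 × 10^12 bytes = 4,000,000,000,000 bytes
1 GiB = 2^30 bytes = 1,073,741,824 bytes
4,000,000,000,000 / 1,073,741,824 = 3,725.3 GiB

3,725.3 GiB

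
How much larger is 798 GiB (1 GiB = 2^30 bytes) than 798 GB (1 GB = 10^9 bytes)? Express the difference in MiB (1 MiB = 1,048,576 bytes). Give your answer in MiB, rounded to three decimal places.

56,119.896 MiB

798 GiB = 798 × 1,073,741,824 = 856,845,975,552 bytes
798 GB = 798 × 1,000,000,000 = 798,000,000,000 bytes
difference = 58,845,975,552 bytes
58,845,975,552 / 1,048,576 = 56,119.896 MiB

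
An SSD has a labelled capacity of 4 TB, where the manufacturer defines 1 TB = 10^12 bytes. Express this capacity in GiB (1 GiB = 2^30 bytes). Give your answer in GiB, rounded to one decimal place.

3,725.3 GiB

4 TB × 1,000,000,000,000 bytes/TB = 4,000,000,000,000 bytes
1 GiB = 1,073,741,824 bytes
4,000,000,000,000 / 1,073,741,824 = 3,725.3 GiB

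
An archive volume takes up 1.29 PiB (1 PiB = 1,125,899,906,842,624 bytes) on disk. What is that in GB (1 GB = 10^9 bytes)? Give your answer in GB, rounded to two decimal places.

1.29 PiB = 1.29 × 2^50 bytes = 1,452,410,879,826,984.96 bytes
1 GB = 1,000,000,000 bytes
1,452,410,879,826,984.96 / 1,000,000,000 = 1,452,410.88 GB

1,452,410.88 GB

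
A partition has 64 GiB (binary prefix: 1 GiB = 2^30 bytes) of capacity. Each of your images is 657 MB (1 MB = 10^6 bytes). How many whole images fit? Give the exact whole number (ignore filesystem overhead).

Capacity: 64 GiB = 68,719,476,736 bytes
Per item: 657 MB = 657,000,000 bytes
⌊68,719,476,736 / 657,000,000⌋ = 104

104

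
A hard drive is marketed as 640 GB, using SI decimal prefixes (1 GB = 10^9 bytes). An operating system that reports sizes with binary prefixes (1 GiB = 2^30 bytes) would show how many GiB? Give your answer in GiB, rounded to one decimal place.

596.0 GiB

640 GB = 640 × 10^9 bytes = 640,000,000,000 bytes
1 GiB = 1,073,741,824 bytes
640,000,000,000 / 1,073,741,824 = 596.0 GiB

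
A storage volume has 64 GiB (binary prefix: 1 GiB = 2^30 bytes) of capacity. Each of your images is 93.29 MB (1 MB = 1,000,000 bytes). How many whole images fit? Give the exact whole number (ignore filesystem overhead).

Capacity: 64 GiB = 68,719,476,736 bytes
Per item: 93.29 MB = 93,290,000 bytes
⌊68,719,476,736 / 93,290,000⌋ = 736

736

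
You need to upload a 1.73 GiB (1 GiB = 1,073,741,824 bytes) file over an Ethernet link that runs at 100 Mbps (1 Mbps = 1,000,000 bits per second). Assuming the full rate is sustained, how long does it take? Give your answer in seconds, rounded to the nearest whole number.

1.73 GiB = 1,857,573,355.52 bytes = 14,860,586,844.16 bits
100 Mbps = 100,000,000 bits/s
time = 14,860,586,844.16 / 100,000,000 = 149 s

149 seconds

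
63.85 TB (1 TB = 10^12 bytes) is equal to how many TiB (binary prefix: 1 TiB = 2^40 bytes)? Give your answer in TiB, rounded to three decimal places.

58.071 TiB

63.85 TB = 63.85 × 10^12 bytes = 63,850,000,000,000 bytes
1 TiB = 2^40 bytes = 1,099,511,627,776 bytes
63,850,000,000,000 / 1,099,511,627,776 = 58.071 TiB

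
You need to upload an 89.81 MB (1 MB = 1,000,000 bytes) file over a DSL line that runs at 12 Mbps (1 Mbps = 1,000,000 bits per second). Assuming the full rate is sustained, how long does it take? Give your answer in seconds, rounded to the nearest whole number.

89.81 MB = 89,810,000 bytes = 718,480,000 bits
12 Mbps = 12,000,000 bits/s
time = 718,480,000 / 12,000,000 = 60 s

60 seconds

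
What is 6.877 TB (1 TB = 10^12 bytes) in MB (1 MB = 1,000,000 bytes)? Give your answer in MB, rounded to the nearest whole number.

6,877,000 MB

6.877 TB × 1,000,000,000,000 bytes/TB = 6,877,000,000,000 bytes
1 MB = 10^6 bytes = 1,000,000 bytes
6,877,000,000,000 / 1,000,000 = 6,877,000 MB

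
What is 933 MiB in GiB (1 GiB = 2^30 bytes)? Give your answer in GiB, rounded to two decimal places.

933 MiB = 933 × 2^20 bytes = 978,321,408 bytes
1 GiB = 1,073,741,824 bytes
978,321,408 / 1,073,741,824 = 0.91 GiB

0.91 GiB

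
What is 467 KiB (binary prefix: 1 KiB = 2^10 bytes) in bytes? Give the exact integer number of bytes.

478,208 bytes

467 × 1,024 = 478,208 bytes  (1 KiB = 2^10 bytes)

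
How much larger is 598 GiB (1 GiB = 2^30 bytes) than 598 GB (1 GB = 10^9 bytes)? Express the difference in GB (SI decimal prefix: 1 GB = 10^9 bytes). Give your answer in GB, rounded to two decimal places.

598 GiB = 598 × 1,073,741,824 = 642,097,610,752 bytes
598 GB = 598 × 1,000,000,000 = 598,000,000,000 bytes
difference = 44,097,610,752 bytes
44,097,610,752 / 1,000,000,000 = 44.10 GB

44.10 GB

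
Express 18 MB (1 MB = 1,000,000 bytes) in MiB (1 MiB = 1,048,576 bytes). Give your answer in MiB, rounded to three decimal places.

18 MB × 1,000,000 bytes/MB = 18,000,000 bytes
1 MiB = 2^20 bytes = 1,048,576 bytes
18,000,000 / 1,048,576 = 17.166 MiB

17.166 MiB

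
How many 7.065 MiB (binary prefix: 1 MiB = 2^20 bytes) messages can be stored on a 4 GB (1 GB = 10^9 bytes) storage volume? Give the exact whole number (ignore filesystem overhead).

539

Capacity: 4 GB = 4,000,000,000 bytes
Per item: 7.065 MiB = 7,408,189.44 bytes
⌊4,000,000,000 / 7,408,189.44⌋ = 539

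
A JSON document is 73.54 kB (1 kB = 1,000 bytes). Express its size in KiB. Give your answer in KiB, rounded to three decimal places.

73.54 kB = 73.54 × 10^3 bytes = 73,540 bytes
1 KiB = 2^10 bytes = 1,024 bytes
73,540 / 1,024 = 71.816 KiB

71.816 KiB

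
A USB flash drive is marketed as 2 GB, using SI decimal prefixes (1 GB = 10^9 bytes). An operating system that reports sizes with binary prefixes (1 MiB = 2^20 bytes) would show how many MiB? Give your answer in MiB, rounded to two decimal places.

2 GB = 2 × 10^9 bytes = 2,000,000,000 bytes
1 MiB = 2^20 bytes = 1,048,576 bytes
2,000,000,000 / 1,048,576 = 1,907.35 MiB

1,907.35 MiB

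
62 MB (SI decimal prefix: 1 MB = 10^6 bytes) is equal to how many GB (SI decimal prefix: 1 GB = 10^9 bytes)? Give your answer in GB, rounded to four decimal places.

0.0620 GB

62 MB × 1,000,000 bytes/MB = 62,000,000 bytes
1 GB = 10^9 bytes = 1,000,000,000 bytes
62,000,000 / 1,000,000,000 = 0.0620 GB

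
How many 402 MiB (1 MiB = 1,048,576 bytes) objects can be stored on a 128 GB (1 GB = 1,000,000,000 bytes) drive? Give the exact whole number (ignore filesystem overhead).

303

Capacity: 128 GB = 128,000,000,000 bytes
Per item: 402 MiB = 421,527,552 bytes
⌊128,000,000,000 / 421,527,552⌋ = 303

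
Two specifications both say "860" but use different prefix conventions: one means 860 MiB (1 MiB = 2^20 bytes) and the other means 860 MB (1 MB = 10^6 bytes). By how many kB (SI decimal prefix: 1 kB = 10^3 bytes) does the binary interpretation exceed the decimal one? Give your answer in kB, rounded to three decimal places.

860 MiB = 860 × 1,048,576 = 901,775,360 bytes
860 MB = 860 × 1,000,000 = 860,000,000 bytes
difference = 41,775,360 bytes
41,775,360 / 1,000 = 41,775.360 kB

41,775.360 kB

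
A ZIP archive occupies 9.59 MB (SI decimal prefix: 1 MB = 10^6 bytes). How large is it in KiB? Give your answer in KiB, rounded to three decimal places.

9,365.234 KiB

9.59 MB = 9.59 × 10^6 bytes = 9,590,000 bytes
1 KiB = 1,024 bytes
9,590,000 / 1,024 = 9,365.234 KiB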